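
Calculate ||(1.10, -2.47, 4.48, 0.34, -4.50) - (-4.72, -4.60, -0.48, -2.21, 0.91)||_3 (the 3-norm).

(Σ|x_i - y_i|^3)^(1/3) = (|1.1 - (-4.72)|^3 + |-2.47 - (-4.6)|^3 + |4.48 - (-0.48)|^3 + |0.34 - (-2.21)|^3 + |-4.5 - 0.91|^3)^(1/3)
= (5.82^3 + 2.13^3 + 4.96^3 + 2.55^3 + 5.41^3)^(1/3) ≈ (197.1374 + 9.6636 + 122.0239 + 16.5814 + 158.3404)^(1/3) = (503.7467)^(1/3) ≈ 7.9568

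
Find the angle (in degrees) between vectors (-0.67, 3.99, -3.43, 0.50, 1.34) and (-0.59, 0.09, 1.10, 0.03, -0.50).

With u = (-0.67, 3.99, -3.43, 0.50, 1.34), v = (-0.59, 0.09, 1.10, 0.03, -0.50):
u·v = (-0.67)·(-0.59) + 3.99·0.09 + (-3.43)·1.1 + 0.5·0.03 + 1.34·(-0.5) = 0.3953 + 0.3591 + (-3.773) + 0.015 + (-0.67) = -3.6736.
|u| = √((-0.67)² + 3.99² + (-3.43)² + 0.5² + 1.34²) = √(0.4489 + 15.9201 + 11.7649 + 0.25 + 1.7956) = √30.1795, |v| = √((-0.59)² + 0.09² + 1.1² + 0.03² + (-0.5)²) = √(0.3481 + 0.0081 + 1.21 + 0.0009 + 0.25) = √1.8171.
cos θ = (u·v)/(|u||v|) = -3.6736/(√30.1795·√1.8171) ≈ -0.496074
θ = arccos(-0.496074) ≈ 119.74°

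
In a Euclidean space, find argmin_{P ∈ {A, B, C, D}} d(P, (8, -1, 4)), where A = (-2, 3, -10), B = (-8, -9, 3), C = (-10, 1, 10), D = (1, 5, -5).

Distances: d(A) ≈ 17.6635, d(B) ≈ 17.9165, d(C) ≈ 19.0788, d(D) ≈ 12.8841. Nearest: D = (1, 5, -5) with distance 12.8841.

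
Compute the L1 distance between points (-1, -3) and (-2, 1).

Σ|x_i - y_i| = |-1 - (-2)| + |-3 - 1| = 1 + 4 = 5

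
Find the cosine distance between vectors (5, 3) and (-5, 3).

With u = (5, 3), v = (-5, 3):
u·v = 5·(-5) + 3·3 = (-25) + 9 = -16.
|u| = √(5² + 3²) = √34, |v| = √((-5)² + 3²) = √34, so |u||v| = √(34·34) = √1156 = 34.
cos θ = (u·v)/(|u||v|) = -16/34 ≈ -0.4706
Cosine distance = 1 - cos θ ≈ 1 - (-0.4706) = 1.4706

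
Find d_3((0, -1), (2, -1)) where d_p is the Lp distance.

(Σ|x_i - y_i|^3)^(1/3) = (|0 - 2|^3 + |-1 - (-1)|^3)^(1/3)
= (2^3 + 0^3)^(1/3) = (8 + 0)^(1/3) = (8)^(1/3) = 2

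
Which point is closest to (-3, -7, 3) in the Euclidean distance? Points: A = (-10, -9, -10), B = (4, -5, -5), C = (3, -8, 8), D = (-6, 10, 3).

Distances: d(A) ≈ 14.8997, d(B) ≈ 10.8167, d(C) ≈ 7.874, d(D) ≈ 17.2627. Nearest: C = (3, -8, 8) with distance 7.874.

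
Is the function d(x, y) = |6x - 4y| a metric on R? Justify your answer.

No. d fails symmetry: d(6, 7) = |6·6 - 4·7| = |8| = 8, but d(7, 6) = |6·7 - 4·6| = |18| = 18. Since 8 ≠ 18, d(x,y) ≠ d(y,x) in general.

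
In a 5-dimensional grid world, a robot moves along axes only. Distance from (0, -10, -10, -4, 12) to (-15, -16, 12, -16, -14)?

Σ|x_i - y_i| = |0 - (-15)| + |-10 - (-16)| + |-10 - 12| + |-4 - (-16)| + |12 - (-14)| = 15 + 6 + 22 + 12 + 26 = 81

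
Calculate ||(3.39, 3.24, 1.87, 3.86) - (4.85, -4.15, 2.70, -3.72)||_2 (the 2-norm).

(Σ|x_i - y_i|^2)^(1/2) = (|3.39 - 4.85|^2 + |3.24 - (-4.15)|^2 + |1.87 - 2.7|^2 + |3.86 - (-3.72)|^2)^(1/2)
= (1.46^2 + 7.39^2 + 0.83^2 + 7.58^2)^(1/2) = (2.1316 + 54.6121 + 0.6889 + 57.4564)^(1/2) = (114.889)^(1/2) ≈ 10.7186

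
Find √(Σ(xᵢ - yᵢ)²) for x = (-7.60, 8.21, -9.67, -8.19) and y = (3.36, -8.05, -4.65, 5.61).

√(Σ(x_i - y_i)²) = √((-7.6 - 3.36)² + (8.21 - (-8.05))² + (-9.67 - (-4.65))² + (-8.19 - 5.61)²)
= √((-10.96)² + 16.26² + (-5.02)² + (-13.8)²) = √(120.1216 + 264.3876 + 25.2004 + 190.44) = √600.1496 ≈ 24.498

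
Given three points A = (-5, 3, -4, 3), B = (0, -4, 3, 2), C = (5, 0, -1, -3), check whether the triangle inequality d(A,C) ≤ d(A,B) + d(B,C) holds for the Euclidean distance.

d(A,B) = √(5² + 7² + 7² + 1²) = √124 ≈ 11.1355, d(B,C) = √(5² + 4² + 4² + 5²) = √82 ≈ 9.0554, d(A,C) = √(10² + 3² + 3² + 6²) = √154 ≈ 12.4097.
d(A,C) ≈ 12.4097 ≤ 11.1355 + 9.0554 = 20.1909. Triangle inequality is satisfied.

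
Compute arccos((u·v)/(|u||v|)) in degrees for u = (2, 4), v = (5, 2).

With u = (2, 4), v = (5, 2):
u·v = 2·5 + 4·2 = 10 + 8 = 18.
|u| = √(2² + 4²) = √20, |v| = √(5² + 2²) = √29, so |u||v| = √(20·29) = √580.
cos θ = (u·v)/(|u||v|) = 18/√580 ≈ 0.747409
θ = arccos(0.747409) ≈ 41.63°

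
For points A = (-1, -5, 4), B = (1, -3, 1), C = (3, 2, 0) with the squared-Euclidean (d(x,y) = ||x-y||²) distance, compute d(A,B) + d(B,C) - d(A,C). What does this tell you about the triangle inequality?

d(A,B) = 2² + 2² + 3² = 17, d(B,C) = 2² + 5² + 1² = 30, d(A,C) = 4² + 7² + 4² = 81.
d(A,B) + d(B,C) - d(A,C) = 17 + 30 - 81 = 47 - 81 = -34. This is < 0, so the triangle inequality FAILS for these points (squared-Euclidean is not a metric).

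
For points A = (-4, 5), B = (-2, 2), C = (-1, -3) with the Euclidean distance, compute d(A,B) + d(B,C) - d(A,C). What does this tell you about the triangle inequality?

d(A,B) = √(2² + 3²) = √13 ≈ 3.6056, d(B,C) = √(1² + 5²) = √26 ≈ 5.099, d(A,C) = √(3² + 8²) = √73 ≈ 8.544.
d(A,B) + d(B,C) - d(A,C) = 3.6056 + 5.099 - 8.544 = 8.7046 - 8.544 = 0.1606 (to 4 decimal places). This is ≥ 0, so the triangle inequality holds for these points.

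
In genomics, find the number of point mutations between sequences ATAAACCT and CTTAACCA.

Differing positions: 1, 3, 8. Hamming distance = 3.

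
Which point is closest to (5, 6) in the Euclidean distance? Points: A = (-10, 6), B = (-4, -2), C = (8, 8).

Distances: d(A) = 15, d(B) ≈ 12.0416, d(C) ≈ 3.6056. Nearest: C = (8, 8) with distance 3.6056.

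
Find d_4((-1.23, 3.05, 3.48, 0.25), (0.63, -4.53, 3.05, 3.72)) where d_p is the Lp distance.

(Σ|x_i - y_i|^4)^(1/4) = (|-1.23 - 0.63|^4 + |3.05 - (-4.53)|^4 + |3.48 - 3.05|^4 + |0.25 - 3.72|^4)^(1/4)
= (1.86^4 + 7.58^4 + 0.43^4 + 3.47^4)^(1/4) ≈ (11.9688 + 3301.2379 + 0.0342 + 144.9833)^(1/4) = (3458.2242)^(1/4) ≈ 7.6686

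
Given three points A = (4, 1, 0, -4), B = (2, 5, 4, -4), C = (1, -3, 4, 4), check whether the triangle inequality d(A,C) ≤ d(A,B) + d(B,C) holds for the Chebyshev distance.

d(A,B) = max(2, 4, 4, 0) = 4, d(B,C) = max(1, 8, 0, 8) = 8, d(A,C) = max(3, 4, 4, 8) = 8.
d(A,C) = 8 ≤ 4 + 8 = 12. Triangle inequality is satisfied.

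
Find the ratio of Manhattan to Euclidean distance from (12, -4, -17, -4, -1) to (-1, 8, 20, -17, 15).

L1 = |12 - (-1)| + |-4 - 8| + |-17 - 20| + |-4 - (-17)| + |-1 - 15| = 13 + 12 + 37 + 13 + 16 = 91
L2 = √(13² + 12² + 37² + 13² + 16²) = √2107 ≈ 45.9021
L1 ≥ L2 always (equality iff movement is along one axis); L1 > L2 here.
Ratio L1/L2 = 91/√2107 ≈ 1.9825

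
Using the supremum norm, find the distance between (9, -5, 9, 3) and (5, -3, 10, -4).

max(|x_i - y_i|) = max(|9 - 5|, |-5 - (-3)|, |9 - 10|, |3 - (-4)|) = max(4, 2, 1, 7) = 7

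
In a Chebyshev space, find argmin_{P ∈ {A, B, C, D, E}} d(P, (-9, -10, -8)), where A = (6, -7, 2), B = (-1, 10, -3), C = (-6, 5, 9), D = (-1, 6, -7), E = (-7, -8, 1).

Distances: d(A) = 15, d(B) = 20, d(C) = 17, d(D) = 16, d(E) = 9. Nearest: E = (-7, -8, 1) with distance 9.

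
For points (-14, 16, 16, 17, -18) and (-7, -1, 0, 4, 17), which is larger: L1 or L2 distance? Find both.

L1 = |-14 - (-7)| + |16 - (-1)| + |16 - 0| + |17 - 4| + |-18 - 17| = 7 + 17 + 16 + 13 + 35 = 88
L2 = √(7² + 17² + 16² + 13² + 35²) = √1988 ≈ 44.587
L1 ≥ L2 always (equality iff movement is along one axis); L1 > L2 here.
Ratio L1/L2 = 88/√1988 ≈ 1.9737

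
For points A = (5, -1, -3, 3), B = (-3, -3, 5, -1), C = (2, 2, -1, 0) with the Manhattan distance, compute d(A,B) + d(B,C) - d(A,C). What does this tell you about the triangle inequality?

d(A,B) = 8 + 2 + 8 + 4 = 22, d(B,C) = 5 + 5 + 6 + 1 = 17, d(A,C) = 3 + 3 + 2 + 3 = 11.
d(A,B) + d(B,C) - d(A,C) = 22 + 17 - 11 = 39 - 11 = 28. This is ≥ 0, so the triangle inequality holds for these points.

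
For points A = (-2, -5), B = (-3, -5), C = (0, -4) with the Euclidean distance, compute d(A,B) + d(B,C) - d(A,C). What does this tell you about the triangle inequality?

d(A,B) = √(1² + 0²) = √1 = 1, d(B,C) = √(3² + 1²) = √10 ≈ 3.1623, d(A,C) = √(2² + 1²) = √5 ≈ 2.2361.
d(A,B) + d(B,C) - d(A,C) = 1 + 3.1623 - 2.2361 = 4.1623 - 2.2361 = 1.9262 (to 4 decimal places). This is ≥ 0, so the triangle inequality holds for these points.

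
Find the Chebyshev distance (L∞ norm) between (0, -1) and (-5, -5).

max(|x_i - y_i|) = max(|0 - (-5)|, |-1 - (-5)|) = max(5, 4) = 5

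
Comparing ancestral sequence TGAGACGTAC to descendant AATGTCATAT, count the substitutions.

Differing positions: 1, 2, 3, 5, 7, 10. Hamming distance = 6.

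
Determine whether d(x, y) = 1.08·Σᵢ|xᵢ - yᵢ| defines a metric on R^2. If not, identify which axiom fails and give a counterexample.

Yes. The L1 (Manhattan) norm induces a metric on R^2, and multiplying a metric by a positive constant 1.08 > 0 preserves all four axioms: non-negativity (1.08·||x-y|| ≥ 0), identity (1.08·||x-y|| = 0 ⟺ ||x-y|| = 0 ⟺ x = y), symmetry (||x-y|| = ||y-x||), and the triangle inequality (1.08·||x-z|| ≤ 1.08·||x-y|| + 1.08·||y-z||). So d is a metric.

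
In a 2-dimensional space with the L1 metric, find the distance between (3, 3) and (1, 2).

Σ|x_i - y_i| = |3 - 1| + |3 - 2| = 2 + 1 = 3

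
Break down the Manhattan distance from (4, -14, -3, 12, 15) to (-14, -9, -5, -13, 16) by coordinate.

Σ|x_i - y_i| = |4 - (-14)| + |-14 - (-9)| + |-3 - (-5)| + |12 - (-13)| + |15 - 16| = 18 + 5 + 2 + 25 + 1 = 51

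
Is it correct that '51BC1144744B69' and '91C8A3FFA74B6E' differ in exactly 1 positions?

Differing positions: 1, 3, 4, 5, 6, 7, 8, 9, 10, 14. Hamming distance = 10, so the claim that d_H = 1 is false.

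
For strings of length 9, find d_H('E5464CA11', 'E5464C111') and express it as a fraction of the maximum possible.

Differing positions: 7. Hamming distance = 1. The maximum possible Hamming distance for length-9 strings is 9, so d_H/9 = 1/9 ≈ 0.1111.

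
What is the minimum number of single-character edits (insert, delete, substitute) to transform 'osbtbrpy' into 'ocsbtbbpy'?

Let D[i][j] be the edit distance between the first i characters of 'osbtbrpy' and the first j characters of 'ocsbtbbpy', with D[i][0] = i, D[0][j] = j, and D[i][j] = D[i-1][j-1] if the characters match, else 1 + min(D[i-1][j], D[i][j-1], D[i-1][j-1]). Filling the table (rows: prefixes of 'osbtbrpy', columns: prefixes of 'ocsbtbbpy'):
     ε  o  c  s  b  t  b  b  p  y
  ε  0  1  2  3  4  5  6  7  8  9
  o  1  0  1  2  3  4  5  6  7  8
  s  2  1  1  1  2  3  4  5  6  7
  b  3  2  2  2  1  2  3  4  5  6
  t  4  3  3  3  2  1  2  3  4  5
  b  5  4  4  4  3  2  1  2  3  4
  r  6  5  5  5  4  3  2  2  3  4
  p  7  6  6  6  5  4  3  3  2  3
  y  8  7  7  7  6  5  4  4  3  2
The bottom-right entry gives D[8][9] = 2, so no sequence of fewer than 2 edits works. Backtracking through the table gives one optimal edit sequence (2 edits):
  osbtbrpy → ocsbtbrpy (ins c @2)
  ocsbtbrpy → ocsbtbbpy (sub r→b @7)
Edit distance = 2.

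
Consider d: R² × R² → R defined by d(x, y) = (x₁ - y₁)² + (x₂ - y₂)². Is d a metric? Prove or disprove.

No. The squared Euclidean distance fails the triangle inequality. Counterexample: x = (0, 0), y = (4, 4), z = (8, 8). d(x,z) = 8² + 8² = 128, but d(x,y) + d(y,z) = (4² + 4²) + (4² + 4²) = 32 + 32 = 64. Since 128 > 64, the triangle inequality is violated. (Note: √d, the ordinary Euclidean distance, IS a metric.)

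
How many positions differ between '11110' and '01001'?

Differing positions: 1, 3, 4, 5. Hamming distance = 4.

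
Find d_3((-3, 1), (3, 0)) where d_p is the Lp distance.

(Σ|x_i - y_i|^3)^(1/3) = (|-3 - 3|^3 + |1 - 0|^3)^(1/3)
= (6^3 + 1^3)^(1/3) = (216 + 1)^(1/3) = (217)^(1/3) ≈ 6.0092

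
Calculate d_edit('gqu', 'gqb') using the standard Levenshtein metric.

Let D[i][j] be the edit distance between the first i characters of 'gqu' and the first j characters of 'gqb', with D[i][0] = i, D[0][j] = j, and D[i][j] = D[i-1][j-1] if the characters match, else 1 + min(D[i-1][j], D[i][j-1], D[i-1][j-1]). Filling the table (rows: prefixes of 'gqu', columns: prefixes of 'gqb'):
     ε  g  q  b
  ε  0  1  2  3
  g  1  0  1  2
  q  2  1  0  1
  u  3  2  1  1
The bottom-right entry gives D[3][3] = 1, so no sequence of fewer than 1 edit works. Backtracking through the table gives one optimal edit sequence (1 edit):
  gqu → gqb (sub u→b @3)
Edit distance = 1.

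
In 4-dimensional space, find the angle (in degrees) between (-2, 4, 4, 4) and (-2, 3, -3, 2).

With u = (-2, 4, 4, 4), v = (-2, 3, -3, 2):
u·v = (-2)·(-2) + 4·3 + 4·(-3) + 4·2 = 4 + 12 + (-12) + 8 = 12.
|u| = √((-2)² + 4² + 4² + 4²) = √52, |v| = √((-2)² + 3² + (-3)² + 2²) = √26, so |u||v| = √(52·26) = √1352.
cos θ = (u·v)/(|u||v|) = 12/√1352 ≈ 0.326357
θ = arccos(0.326357) ≈ 70.95°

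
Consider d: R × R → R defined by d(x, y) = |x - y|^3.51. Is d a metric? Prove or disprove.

No. d(x,y) = |x-y|^3.51 fails the triangle inequality since p = 3.51 > 1. Counterexample: x = 1, y = 7, z = 15. d(x,z) = |1 - 15|^3.51 = 14^3.51 ≈ 10541.6697, but d(x,y) + d(y,z) = 6^3.51 + 8^3.51 ≈ 538.6552 + 1478.5835 = 2017.2387. Since 10541.6697 > 2017.2387, the triangle inequality is violated.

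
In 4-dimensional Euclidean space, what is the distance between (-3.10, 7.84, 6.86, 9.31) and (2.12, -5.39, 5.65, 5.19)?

√(Σ(x_i - y_i)²) = √((-3.1 - 2.12)² + (7.84 - (-5.39))² + (6.86 - 5.65)² + (9.31 - 5.19)²)
= √((-5.22)² + 13.23² + 1.21² + 4.12²) = √(27.2484 + 175.0329 + 1.4641 + 16.9744) = √220.7198 ≈ 14.8566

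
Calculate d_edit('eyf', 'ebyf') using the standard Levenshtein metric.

Let D[i][j] be the edit distance between the first i characters of 'eyf' and the first j characters of 'ebyf', with D[i][0] = i, D[0][j] = j, and D[i][j] = D[i-1][j-1] if the characters match, else 1 + min(D[i-1][j], D[i][j-1], D[i-1][j-1]). Filling the table (rows: prefixes of 'eyf', columns: prefixes of 'ebyf'):
     ε  e  b  y  f
  ε  0  1  2  3  4
  e  1  0  1  2  3
  y  2  1  1  1  2
  f  3  2  2  2  1
The bottom-right entry gives D[3][4] = 1, so no sequence of fewer than 1 edit works. Backtracking through the table gives one optimal edit sequence (1 edit):
  eyf → ebyf (ins b @2)
Edit distance = 1.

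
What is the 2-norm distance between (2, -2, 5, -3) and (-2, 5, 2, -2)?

(Σ|x_i - y_i|^2)^(1/2) = (|2 - (-2)|^2 + |-2 - 5|^2 + |5 - 2|^2 + |-3 - (-2)|^2)^(1/2)
= (4^2 + 7^2 + 3^2 + 1^2)^(1/2) = (16 + 49 + 9 + 1)^(1/2) = (75)^(1/2) ≈ 8.6603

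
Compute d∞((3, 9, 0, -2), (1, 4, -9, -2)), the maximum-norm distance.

max(|x_i - y_i|) = max(|3 - 1|, |9 - 4|, |0 - (-9)|, |-2 - (-2)|) = max(2, 5, 9, 0) = 9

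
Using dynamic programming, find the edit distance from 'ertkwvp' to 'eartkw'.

Let D[i][j] be the edit distance between the first i characters of 'ertkwvp' and the first j characters of 'eartkw', with D[i][0] = i, D[0][j] = j, and D[i][j] = D[i-1][j-1] if the characters match, else 1 + min(D[i-1][j], D[i][j-1], D[i-1][j-1]). Filling the table (rows: prefixes of 'ertkwvp', columns: prefixes of 'eartkw'):
     ε  e  a  r  t  k  w
  ε  0  1  2  3  4  5  6
  e  1  0  1  2  3  4  5
  r  2  1  1  1  2  3  4
  t  3  2  2  2  1  2  3
  k  4  3  3  3  2  1  2
  w  5  4  4  4  3  2  1
  v  6  5  5  5  4  3  2
  p  7  6  6  6  5  4  3
The bottom-right entry gives D[7][6] = 3, so no sequence of fewer than 3 edits works. Backtracking through the table gives one optimal edit sequence (3 edits):
  ertkwvp → eartkwvp (ins a @2)
  eartkwvp → eartkwp (del v @7)
  eartkwp → eartkw (del p @7)
Edit distance = 3.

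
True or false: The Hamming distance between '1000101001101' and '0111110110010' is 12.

Differing positions: 1, 2, 3, 4, 6, 7, 8, 9, 10, 11, 12, 13. Hamming distance = 12, so the claim is true.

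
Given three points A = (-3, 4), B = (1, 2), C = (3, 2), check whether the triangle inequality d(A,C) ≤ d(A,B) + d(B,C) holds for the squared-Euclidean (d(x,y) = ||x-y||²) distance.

d(A,B) = 4² + 2² = 20, d(B,C) = 2² + 0² = 4, d(A,C) = 6² + 2² = 40.
d(A,C) = 40 > 20 + 4 = 24. Triangle inequality is VIOLATED. (Squared-Euclidean is not a metric — this is a counterexample.)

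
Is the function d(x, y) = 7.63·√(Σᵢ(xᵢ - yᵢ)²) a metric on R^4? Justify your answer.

Yes. The L2 (Euclidean) norm induces a metric on R^4, and multiplying a metric by a positive constant 7.63 > 0 preserves all four axioms: non-negativity (7.63·||x-y|| ≥ 0), identity (7.63·||x-y|| = 0 ⟺ ||x-y|| = 0 ⟺ x = y), symmetry (||x-y|| = ||y-x||), and the triangle inequality (7.63·||x-z|| ≤ 7.63·||x-y|| + 7.63·||y-z||). So d is a metric.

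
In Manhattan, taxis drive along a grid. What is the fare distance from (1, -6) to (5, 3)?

Σ|x_i - y_i| = |1 - 5| + |-6 - 3| = 4 + 9 = 13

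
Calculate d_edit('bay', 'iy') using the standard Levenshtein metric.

Let D[i][j] be the edit distance between the first i characters of 'bay' and the first j characters of 'iy', with D[i][0] = i, D[0][j] = j, and D[i][j] = D[i-1][j-1] if the characters match, else 1 + min(D[i-1][j], D[i][j-1], D[i-1][j-1]). Filling the table (rows: prefixes of 'bay', columns: prefixes of 'iy'):
     ε  i  y
  ε  0  1  2
  b  1  1  2
  a  2  2  2
  y  3  3  2
The bottom-right entry gives D[3][2] = 2, so no sequence of fewer than 2 edits works. Backtracking through the table gives one optimal edit sequence (2 edits):
  bay → ay (del b @1)
  ay → iy (sub a→i @1)
Edit distance = 2.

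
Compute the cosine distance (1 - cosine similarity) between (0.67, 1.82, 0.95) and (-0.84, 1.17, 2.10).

With u = (0.67, 1.82, 0.95), v = (-0.84, 1.17, 2.10):
u·v = 0.67·(-0.84) + 1.82·1.17 + 0.95·2.1 = (-0.5628) + 2.1294 + 1.995 = 3.5616.
|u| = √(0.67² + 1.82² + 0.95²) = √(0.4489 + 3.3124 + 0.9025) = √4.6638, |v| = √((-0.84)² + 1.17² + 2.1²) = √(0.7056 + 1.3689 + 4.41) = √6.4845.
cos θ = (u·v)/(|u||v|) = 3.5616/(√4.6638·√6.4845) ≈ 0.6476
Cosine distance = 1 - cos θ ≈ 1 - 0.6476 = 0.3524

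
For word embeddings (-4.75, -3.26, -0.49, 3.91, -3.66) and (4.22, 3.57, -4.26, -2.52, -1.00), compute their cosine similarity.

With u = (-4.75, -3.26, -0.49, 3.91, -3.66), v = (4.22, 3.57, -4.26, -2.52, -1.00):
u·v = (-4.75)·4.22 + (-3.26)·3.57 + (-0.49)·(-4.26) + 3.91·(-2.52) + (-3.66)·(-1) = (-20.045) + (-11.6382) + 2.0874 + (-9.8532) + 3.66 = -35.789.
|u| = √((-4.75)² + (-3.26)² + (-0.49)² + 3.91² + (-3.66)²) = √(22.5625 + 10.6276 + 0.2401 + 15.2881 + 13.3956) = √62.1139, |v| = √(4.22² + 3.57² + (-4.26)² + (-2.52)² + (-1)²) = √(17.8084 + 12.7449 + 18.1476 + 6.3504 + 1) = √56.0513.
cos θ = (u·v)/(|u||v|) = -35.789/(√62.1139·√56.0513) ≈ -0.6065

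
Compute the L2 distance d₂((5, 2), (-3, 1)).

√(Σ(x_i - y_i)²) = √((5 - (-3))² + (2 - 1)²)
= √(8² + 1²) = √(64 + 1) = √65 ≈ 8.0623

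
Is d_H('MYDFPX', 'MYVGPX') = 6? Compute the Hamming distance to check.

Differing positions: 3, 4. Hamming distance = 2, so the claim that d_H = 6 is false.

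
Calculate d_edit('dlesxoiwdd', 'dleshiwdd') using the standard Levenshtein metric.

Let D[i][j] be the edit distance between the first i characters of 'dlesxoiwdd' and the first j characters of 'dleshiwdd', with D[i][0] = i, D[0][j] = j, and D[i][j] = D[i-1][j-1] if the characters match, else 1 + min(D[i-1][j], D[i][j-1], D[i-1][j-1]). Filling the table (rows: prefixes of 'dlesxoiwdd', columns: prefixes of 'dleshiwdd'):
     ε  d  l  e  s  h  i  w  d  d
  ε  0  1  2  3  4  5  6  7  8  9
  d  1  0  1  2  3  4  5  6  7  8
  l  2  1  0  1  2  3  4  5  6  7
  e  3  2  1  0  1  2  3  4  5  6
  s  4  3  2  1  0  1  2  3  4  5
  x  5  4  3  2  1  1  2  3  4  5
  o  6  5  4  3  2  2  2  3  4  5
  i  7  6  5  4  3  3  2  3  4  5
  w  8  7  6  5  4  4  3  2  3  4
  d  9  8  7  6  5  5  4  3  2  3
  d 10  9  8  7  6  6  5  4  3  2
The bottom-right entry gives D[10][9] = 2, so no sequence of fewer than 2 edits works. Backtracking through the table gives one optimal edit sequence (2 edits):
  dlesxoiwdd → dlesoiwdd (del x @5)
  dlesoiwdd → dleshiwdd (sub o→h @5)
Edit distance = 2.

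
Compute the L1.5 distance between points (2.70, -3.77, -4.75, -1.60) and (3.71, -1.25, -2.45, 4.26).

(Σ|x_i - y_i|^1.5)^(1/1.5) = (|2.7 - 3.71|^1.5 + |-3.77 - (-1.25)|^1.5 + |-4.75 - (-2.45)|^1.5 + |-1.6 - 4.26|^1.5)^(1/1.5)
= (1.01^1.5 + 2.52^1.5 + 2.3^1.5 + 5.86^1.5)^(1/1.5) ≈ (1.015 + 4.0004 + 3.4881 + 14.1856)^(1/1.5) = (22.6891)^(1/1.5) ≈ 8.0145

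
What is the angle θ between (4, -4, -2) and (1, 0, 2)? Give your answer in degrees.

With u = (4, -4, -2), v = (1, 0, 2):
u·v = 4·1 + (-4)·0 + (-2)·2 = 4 + 0 + (-4) = 0.
|u| = √(4² + (-4)² + (-2)²) = √36, |v| = √(1² + 0² + 2²) = √5, so |u||v| = √(36·5) = √180.
cos θ = (u·v)/(|u||v|) = 0/√180 = 0 (the vectors are orthogonal)
θ = arccos(0) = 90°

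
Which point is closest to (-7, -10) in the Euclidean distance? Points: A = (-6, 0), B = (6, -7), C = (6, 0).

Distances: d(A) ≈ 10.0499, d(B) ≈ 13.3417, d(C) ≈ 16.4012. Nearest: A = (-6, 0) with distance 10.0499.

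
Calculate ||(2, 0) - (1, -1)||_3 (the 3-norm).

(Σ|x_i - y_i|^3)^(1/3) = (|2 - 1|^3 + |0 - (-1)|^3)^(1/3)
= (1^3 + 1^3)^(1/3) = (1 + 1)^(1/3) = (2)^(1/3) ≈ 1.2599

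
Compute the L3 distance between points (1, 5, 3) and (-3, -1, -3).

(Σ|x_i - y_i|^3)^(1/3) = (|1 - (-3)|^3 + |5 - (-1)|^3 + |3 - (-3)|^3)^(1/3)
= (4^3 + 6^3 + 6^3)^(1/3) = (64 + 216 + 216)^(1/3) = (496)^(1/3) ≈ 7.9158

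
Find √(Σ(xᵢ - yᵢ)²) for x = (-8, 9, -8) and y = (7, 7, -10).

√(Σ(x_i - y_i)²) = √((-8 - 7)² + (9 - 7)² + (-8 - (-10))²)
= √((-15)² + 2² + 2²) = √(225 + 4 + 4) = √233 ≈ 15.2643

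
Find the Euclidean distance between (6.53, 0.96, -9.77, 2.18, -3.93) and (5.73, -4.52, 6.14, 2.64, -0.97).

√(Σ(x_i - y_i)²) = √((6.53 - 5.73)² + (0.96 - (-4.52))² + (-9.77 - 6.14)² + (2.18 - 2.64)² + (-3.93 - (-0.97))²)
= √(0.8² + 5.48² + (-15.91)² + (-0.46)² + (-2.96)²) = √(0.64 + 30.0304 + 253.1281 + 0.2116 + 8.7616) = √292.7717 ≈ 17.1106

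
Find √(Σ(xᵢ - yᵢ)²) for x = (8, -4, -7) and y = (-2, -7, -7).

√(Σ(x_i - y_i)²) = √((8 - (-2))² + (-4 - (-7))² + (-7 - (-7))²)
= √(10² + 3² + 0²) = √(100 + 9 + 0) = √109 ≈ 10.4403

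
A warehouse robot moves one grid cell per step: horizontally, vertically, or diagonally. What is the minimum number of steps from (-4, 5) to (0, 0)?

max(|x_i - y_i|) = max(|-4 - 0|, |5 - 0|) = max(4, 5) = 5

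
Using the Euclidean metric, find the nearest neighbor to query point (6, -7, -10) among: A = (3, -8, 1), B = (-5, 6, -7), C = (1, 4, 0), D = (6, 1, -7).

Distances: d(A) ≈ 11.4455, d(B) ≈ 17.2916, d(C) ≈ 15.6844, d(D) ≈ 8.544. Nearest: D = (6, 1, -7) with distance 8.544.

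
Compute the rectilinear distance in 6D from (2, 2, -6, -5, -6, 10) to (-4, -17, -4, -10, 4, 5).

Σ|x_i - y_i| = |2 - (-4)| + |2 - (-17)| + |-6 - (-4)| + |-5 - (-10)| + |-6 - 4| + |10 - 5| = 6 + 19 + 2 + 5 + 10 + 5 = 47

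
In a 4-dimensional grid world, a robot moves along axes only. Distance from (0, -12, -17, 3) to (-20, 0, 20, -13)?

Σ|x_i - y_i| = |0 - (-20)| + |-12 - 0| + |-17 - 20| + |3 - (-13)| = 20 + 12 + 37 + 16 = 85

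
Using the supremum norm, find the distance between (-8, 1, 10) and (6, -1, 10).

max(|x_i - y_i|) = max(|-8 - 6|, |1 - (-1)|, |10 - 10|) = max(14, 2, 0) = 14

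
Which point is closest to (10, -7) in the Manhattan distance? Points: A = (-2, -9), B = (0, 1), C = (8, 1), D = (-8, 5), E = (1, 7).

Distances: d(A) = 14, d(B) = 18, d(C) = 10, d(D) = 30, d(E) = 23. Nearest: C = (8, 1) with distance 10.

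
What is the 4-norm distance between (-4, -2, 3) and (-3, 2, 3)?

(Σ|x_i - y_i|^4)^(1/4) = (|-4 - (-3)|^4 + |-2 - 2|^4 + |3 - 3|^4)^(1/4)
= (1^4 + 4^4 + 0^4)^(1/4) = (1 + 256 + 0)^(1/4) = (257)^(1/4) ≈ 4.0039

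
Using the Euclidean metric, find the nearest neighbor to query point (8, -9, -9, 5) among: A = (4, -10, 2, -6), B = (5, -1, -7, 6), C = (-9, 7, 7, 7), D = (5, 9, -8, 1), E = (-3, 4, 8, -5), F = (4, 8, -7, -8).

Distances: d(A) ≈ 16.0935, d(B) ≈ 8.8318, d(C) ≈ 28.3725, d(D) ≈ 18.7083, d(E) ≈ 26.0576, d(F) ≈ 21.8632. Nearest: B = (5, -1, -7, 6) with distance 8.8318.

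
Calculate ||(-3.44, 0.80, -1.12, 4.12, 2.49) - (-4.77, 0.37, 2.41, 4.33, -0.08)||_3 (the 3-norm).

(Σ|x_i - y_i|^3)^(1/3) = (|-3.44 - (-4.77)|^3 + |0.8 - 0.37|^3 + |-1.12 - 2.41|^3 + |4.12 - 4.33|^3 + |2.49 - (-0.08)|^3)^(1/3)
= (1.33^3 + 0.43^3 + 3.53^3 + 0.21^3 + 2.57^3)^(1/3) ≈ (2.3526 + 0.0795 + 43.987 + 0.0093 + 16.9746)^(1/3) = (63.403)^(1/3) ≈ 3.9875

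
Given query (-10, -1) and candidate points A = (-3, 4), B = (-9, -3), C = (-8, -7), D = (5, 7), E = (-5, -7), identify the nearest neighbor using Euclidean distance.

Distances: d(A) ≈ 8.6023, d(B) ≈ 2.2361, d(C) ≈ 6.3246, d(D) = 17, d(E) ≈ 7.8102. Nearest: B = (-9, -3) with distance 2.2361.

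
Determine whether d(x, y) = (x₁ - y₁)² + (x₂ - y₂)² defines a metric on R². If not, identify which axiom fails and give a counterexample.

No. The squared Euclidean distance fails the triangle inequality. Counterexample: x = (0, 0), y = (4, 5), z = (8, 10). d(x,z) = 8² + 10² = 164, but d(x,y) + d(y,z) = (4² + 5²) + (4² + 5²) = 41 + 41 = 82. Since 164 > 82, the triangle inequality is violated. (Note: √d, the ordinary Euclidean distance, IS a metric.)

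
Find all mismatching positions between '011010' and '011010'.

Differing positions: none. Hamming distance = 0.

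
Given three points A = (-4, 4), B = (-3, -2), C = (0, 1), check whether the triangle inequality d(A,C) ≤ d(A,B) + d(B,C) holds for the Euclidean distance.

d(A,B) = √(1² + 6²) = √37 ≈ 6.0828, d(B,C) = √(3² + 3²) = √18 ≈ 4.2426, d(A,C) = √(4² + 3²) = √25 = 5.
d(A,C) = 5 ≤ 6.0828 + 4.2426 = 10.3254. Triangle inequality is satisfied.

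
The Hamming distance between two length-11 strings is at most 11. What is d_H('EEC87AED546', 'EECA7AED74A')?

Differing positions: 4, 9, 11. Hamming distance = 3. The maximum possible Hamming distance for length-11 strings is 11, so d_H/11 = 3/11 ≈ 0.2727.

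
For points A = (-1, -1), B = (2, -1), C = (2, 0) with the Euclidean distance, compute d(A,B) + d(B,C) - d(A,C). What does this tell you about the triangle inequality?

d(A,B) = √(3² + 0²) = √9 = 3, d(B,C) = √(0² + 1²) = √1 = 1, d(A,C) = √(3² + 1²) = √10 ≈ 3.1623.
d(A,B) + d(B,C) - d(A,C) = 3 + 1 - 3.1623 = 4 - 3.1623 = 0.8377 (to 4 decimal places). This is ≥ 0, so the triangle inequality holds for these points.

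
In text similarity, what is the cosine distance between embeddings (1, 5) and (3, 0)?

With u = (1, 5), v = (3, 0):
u·v = 1·3 + 5·0 = 3 + 0 = 3.
|u| = √(1² + 5²) = √26, |v| = √(3² + 0²) = √9, so |u||v| = √(26·9) = √234.
cos θ = (u·v)/(|u||v|) = 3/√234 ≈ 0.1961
Cosine distance = 1 - cos θ ≈ 1 - 0.1961 = 0.8039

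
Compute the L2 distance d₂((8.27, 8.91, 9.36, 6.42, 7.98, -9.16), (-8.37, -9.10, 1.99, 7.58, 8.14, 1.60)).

√(Σ(x_i - y_i)²) = √((8.27 - (-8.37))² + (8.91 - (-9.1))² + (9.36 - 1.99)² + (6.42 - 7.58)² + (7.98 - 8.14)² + (-9.16 - 1.6)²)
= √(16.64² + 18.01² + 7.37² + (-1.16)² + (-0.16)² + (-10.76)²) = √(276.8896 + 324.3601 + 54.3169 + 1.3456 + 0.0256 + 115.7776) = √772.7154 ≈ 27.7978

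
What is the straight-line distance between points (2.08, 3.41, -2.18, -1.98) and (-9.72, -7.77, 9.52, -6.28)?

√(Σ(x_i - y_i)²) = √((2.08 - (-9.72))² + (3.41 - (-7.77))² + (-2.18 - 9.52)² + (-1.98 - (-6.28))²)
= √(11.8² + 11.18² + (-11.7)² + 4.3²) = √(139.24 + 124.9924 + 136.89 + 18.49) = √419.6124 ≈ 20.4844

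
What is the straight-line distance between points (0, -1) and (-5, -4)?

√(Σ(x_i - y_i)²) = √((0 - (-5))² + (-1 - (-4))²)
= √(5² + 3²) = √(25 + 9) = √34 ≈ 5.831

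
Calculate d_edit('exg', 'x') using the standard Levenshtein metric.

Let D[i][j] be the edit distance between the first i characters of 'exg' and the first j characters of 'x', with D[i][0] = i, D[0][j] = j, and D[i][j] = D[i-1][j-1] if the characters match, else 1 + min(D[i-1][j], D[i][j-1], D[i-1][j-1]). Filling the table (rows: prefixes of 'exg', columns: prefixes of 'x'):
     ε  x
  ε  0  1
  e  1  1
  x  2  1
  g  3  2
The bottom-right entry gives D[3][1] = 2, so no sequence of fewer than 2 edits works. Backtracking through the table gives one optimal edit sequence (2 edits):
  exg → xg (del e @1)
  xg → x (del g @2)
Edit distance = 2.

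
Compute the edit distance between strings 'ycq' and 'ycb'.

Let D[i][j] be the edit distance between the first i characters of 'ycq' and the first j characters of 'ycb', with D[i][0] = i, D[0][j] = j, and D[i][j] = D[i-1][j-1] if the characters match, else 1 + min(D[i-1][j], D[i][j-1], D[i-1][j-1]). Filling the table (rows: prefixes of 'ycq', columns: prefixes of 'ycb'):
     ε  y  c  b
  ε  0  1  2  3
  y  1  0  1  2
  c  2  1  0  1
  q  3  2  1  1
The bottom-right entry gives D[3][3] = 1, so no sequence of fewer than 1 edit works. Backtracking through the table gives one optimal edit sequence (1 edit):
  ycq → ycb (sub q→b @3)
Edit distance = 1.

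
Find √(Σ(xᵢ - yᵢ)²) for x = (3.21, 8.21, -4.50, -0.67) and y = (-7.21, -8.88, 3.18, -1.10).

√(Σ(x_i - y_i)²) = √((3.21 - (-7.21))² + (8.21 - (-8.88))² + (-4.5 - 3.18)² + (-0.67 - (-1.1))²)
= √(10.42² + 17.09² + (-7.68)² + 0.43²) = √(108.5764 + 292.0681 + 58.9824 + 0.1849) = √459.8118 ≈ 21.4432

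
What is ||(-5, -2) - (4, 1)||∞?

max(|x_i - y_i|) = max(|-5 - 4|, |-2 - 1|) = max(9, 3) = 9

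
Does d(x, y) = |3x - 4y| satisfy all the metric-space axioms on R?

No. d fails symmetry: d(2, 8) = |3·2 - 4·8| = |-26| = 26, but d(8, 2) = |3·8 - 4·2| = |16| = 16. Since 26 ≠ 16, d(x,y) ≠ d(y,x) in general.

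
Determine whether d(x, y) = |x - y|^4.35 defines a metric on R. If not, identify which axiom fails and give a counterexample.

No. d(x,y) = |x-y|^4.35 fails the triangle inequality since p = 4.35 > 1. Counterexample: x = -2, y = 9, z = 16. d(x,z) = |-2 - 16|^4.35 = 18^4.35 ≈ 288692.4307, but d(x,y) + d(y,z) = 11^4.35 + 7^4.35 ≈ 33888.9553 + 4744.3473 = 38633.3026. Since 288692.4307 > 38633.3026, the triangle inequality is violated.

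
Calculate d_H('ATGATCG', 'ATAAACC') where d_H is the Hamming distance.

Differing positions: 3, 5, 7. Hamming distance = 3.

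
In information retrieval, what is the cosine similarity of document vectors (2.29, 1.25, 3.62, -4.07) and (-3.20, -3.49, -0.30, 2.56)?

With u = (2.29, 1.25, 3.62, -4.07), v = (-3.20, -3.49, -0.30, 2.56):
u·v = 2.29·(-3.2) + 1.25·(-3.49) + 3.62·(-0.3) + (-4.07)·2.56 = (-7.328) + (-4.3625) + (-1.086) + (-10.4192) = -23.1957.
|u| = √(2.29² + 1.25² + 3.62² + (-4.07)²) = √(5.2441 + 1.5625 + 13.1044 + 16.5649) = √36.4759, |v| = √((-3.2)² + (-3.49)² + (-0.3)² + 2.56²) = √(10.24 + 12.1801 + 0.09 + 6.5536) = √29.0637.
cos θ = (u·v)/(|u||v|) = -23.1957/(√36.4759·√29.0637) ≈ -0.7124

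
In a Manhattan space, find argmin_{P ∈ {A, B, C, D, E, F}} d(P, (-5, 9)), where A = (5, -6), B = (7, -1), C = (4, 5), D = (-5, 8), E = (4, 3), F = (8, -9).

Distances: d(A) = 25, d(B) = 22, d(C) = 13, d(D) = 1, d(E) = 15, d(F) = 31. Nearest: D = (-5, 8) with distance 1.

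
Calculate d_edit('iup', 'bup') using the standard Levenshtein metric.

Let D[i][j] be the edit distance between the first i characters of 'iup' and the first j characters of 'bup', with D[i][0] = i, D[0][j] = j, and D[i][j] = D[i-1][j-1] if the characters match, else 1 + min(D[i-1][j], D[i][j-1], D[i-1][j-1]). Filling the table (rows: prefixes of 'iup', columns: prefixes of 'bup'):
     ε  b  u  p
  ε  0  1  2  3
  i  1  1  2  3
  u  2  2  1  2
  p  3  3  2  1
The bottom-right entry gives D[3][3] = 1, so no sequence of fewer than 1 edit works. Backtracking through the table gives one optimal edit sequence (1 edit):
  iup → bup (sub i→b @1)
Edit distance = 1.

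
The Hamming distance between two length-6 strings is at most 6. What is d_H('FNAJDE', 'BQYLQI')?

Differing positions: 1, 2, 3, 4, 5, 6. Hamming distance = 6. The maximum possible Hamming distance for length-6 strings is 6, so d_H/6 = 6/6 = 1.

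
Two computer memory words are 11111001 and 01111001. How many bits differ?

Differing positions: 1. Hamming distance = 1.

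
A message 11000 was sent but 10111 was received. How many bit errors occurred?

Differing positions: 2, 3, 4, 5. Hamming distance = 4.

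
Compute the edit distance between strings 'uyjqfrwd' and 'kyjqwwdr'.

Let D[i][j] be the edit distance between the first i characters of 'uyjqfrwd' and the first j characters of 'kyjqwwdr', with D[i][0] = i, D[0][j] = j, and D[i][j] = D[i-1][j-1] if the characters match, else 1 + min(D[i-1][j], D[i][j-1], D[i-1][j-1]). Filling the table (rows: prefixes of 'uyjqfrwd', columns: prefixes of 'kyjqwwdr'):
     ε  k  y  j  q  w  w  d  r
  ε  0  1  2  3  4  5  6  7  8
  u  1  1  2  3  4  5  6  7  8
  y  2  2  1  2  3  4  5  6  7
  j  3  3  2  1  2  3  4  5  6
  q  4  4  3  2  1  2  3  4  5
  f  5  5  4  3  2  2  3  4  5
  r  6  6  5  4  3  3  3  4  4
  w  7  7  6  5  4  3  3  4  5
  d  8  8  7  6  5  4  4  3  4
The bottom-right entry gives D[8][8] = 4, so no sequence of fewer than 4 edits works. Backtracking through the table gives one optimal edit sequence (4 edits):
  uyjqfrwd → kyjqfrwd (sub u→k @1)
  kyjqfrwd → kyjqrwd (del f @5)
  kyjqrwd → kyjqwwd (sub r→w @5)
  kyjqwwd → kyjqwwdr (ins r @8)
Edit distance = 4.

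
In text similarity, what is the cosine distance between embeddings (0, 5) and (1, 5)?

With u = (0, 5), v = (1, 5):
u·v = 0·1 + 5·5 = 0 + 25 = 25.
|u| = √(0² + 5²) = √25, |v| = √(1² + 5²) = √26, so |u||v| = √(25·26) = √650.
cos θ = (u·v)/(|u||v|) = 25/√650 ≈ 0.9806
Cosine distance = 1 - cos θ ≈ 1 - 0.9806 = 0.0194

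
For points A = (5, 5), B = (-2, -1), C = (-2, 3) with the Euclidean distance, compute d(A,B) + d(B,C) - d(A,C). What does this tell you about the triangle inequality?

d(A,B) = √(7² + 6²) = √85 ≈ 9.2195, d(B,C) = √(0² + 4²) = √16 = 4, d(A,C) = √(7² + 2²) = √53 ≈ 7.2801.
d(A,B) + d(B,C) - d(A,C) = 9.2195 + 4 - 7.2801 = 13.2195 - 7.2801 = 5.9394 (to 4 decimal places). This is ≥ 0, so the triangle inequality holds for these points.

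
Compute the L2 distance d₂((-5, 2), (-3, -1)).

√(Σ(x_i - y_i)²) = √((-5 - (-3))² + (2 - (-1))²)
= √((-2)² + 3²) = √(4 + 9) = √13 ≈ 3.6056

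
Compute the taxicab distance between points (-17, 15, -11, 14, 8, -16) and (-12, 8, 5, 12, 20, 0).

Σ|x_i - y_i| = |-17 - (-12)| + |15 - 8| + |-11 - 5| + |14 - 12| + |8 - 20| + |-16 - 0| = 5 + 7 + 16 + 2 + 12 + 16 = 58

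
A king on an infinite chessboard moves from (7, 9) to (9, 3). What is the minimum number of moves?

max(|x_i - y_i|) = max(|7 - 9|, |9 - 3|) = max(2, 6) = 6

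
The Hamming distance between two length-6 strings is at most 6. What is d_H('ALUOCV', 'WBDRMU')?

Differing positions: 1, 2, 3, 4, 5, 6. Hamming distance = 6. The maximum possible Hamming distance for length-6 strings is 6, so d_H/6 = 6/6 = 1.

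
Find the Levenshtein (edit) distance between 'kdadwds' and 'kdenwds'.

Let D[i][j] be the edit distance between the first i characters of 'kdadwds' and the first j characters of 'kdenwds', with D[i][0] = i, D[0][j] = j, and D[i][j] = D[i-1][j-1] if the characters match, else 1 + min(D[i-1][j], D[i][j-1], D[i-1][j-1]). Filling the table (rows: prefixes of 'kdadwds', columns: prefixes of 'kdenwds'):
     ε  k  d  e  n  w  d  s
  ε  0  1  2  3  4  5  6  7
  k  1  0  1  2  3  4  5  6
  d  2  1  0  1  2  3  4  5
  a  3  2  1  1  2  3  4  5
  d  4  3  2  2  2  3  3  4
  w  5  4  3  3  3  2  3  4
  d  6  5  4  4  4  3  2  3
  s  7  6  5  5  5  4  3  2
The bottom-right entry gives D[7][7] = 2, so no sequence of fewer than 2 edits works. Backtracking through the table gives one optimal edit sequence (2 edits):
  kdadwds → kdedwds (sub a→e @3)
  kdedwds → kdenwds (sub d→n @4)
Edit distance = 2.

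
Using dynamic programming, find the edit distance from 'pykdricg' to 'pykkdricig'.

Let D[i][j] be the edit distance between the first i characters of 'pykdricg' and the first j characters of 'pykkdricig', with D[i][0] = i, D[0][j] = j, and D[i][j] = D[i-1][j-1] if the characters match, else 1 + min(D[i-1][j], D[i][j-1], D[i-1][j-1]). Filling the table (rows: prefixes of 'pykdricg', columns: prefixes of 'pykkdricig'):
     ε  p  y  k  k  d  r  i  c  i  g
  ε  0  1  2  3  4  5  6  7  8  9 10
  p  1  0  1  2  3  4  5  6  7  8  9
  y  2  1  0  1  2  3  4  5  6  7  8
  k  3  2  1  0  1  2  3  4  5  6  7
  d  4  3  2  1  1  1  2  3  4  5  6
  r  5  4  3  2  2  2  1  2  3  4  5
  i  6  5  4  3  3  3  2  1  2  3  4
  c  7  6  5  4  4  4  3  2  1  2  3
  g  8  7  6  5  5  5  4  3  2  2  2
The bottom-right entry gives D[8][10] = 2, so no sequence of fewer than 2 edits works. Backtracking through the table gives one optimal edit sequence (2 edits):
  pykdricg → pykkdricg (ins k @3)
  pykkdricg → pykkdricig (ins i @9)
Edit distance = 2.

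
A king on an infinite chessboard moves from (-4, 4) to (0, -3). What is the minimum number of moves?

max(|x_i - y_i|) = max(|-4 - 0|, |4 - (-3)|) = max(4, 7) = 7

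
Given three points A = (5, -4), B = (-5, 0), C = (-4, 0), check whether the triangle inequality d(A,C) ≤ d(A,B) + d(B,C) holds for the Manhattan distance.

d(A,B) = 10 + 4 = 14, d(B,C) = 1 + 0 = 1, d(A,C) = 9 + 4 = 13.
d(A,C) = 13 ≤ 14 + 1 = 15. Triangle inequality is satisfied.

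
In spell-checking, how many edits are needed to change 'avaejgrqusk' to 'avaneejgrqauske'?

Let D[i][j] be the edit distance between the first i characters of 'avaejgrqusk' and the first j characters of 'avaneejgrqauske', with D[i][0] = i, D[0][j] = j, and D[i][j] = D[i-1][j-1] if the characters match, else 1 + min(D[i-1][j], D[i][j-1], D[i-1][j-1]). Filling the table (rows: prefixes of 'avaejgrqusk', columns: prefixes of 'avaneejgrqauske'):
     ε  a  v  a  n  e  e  j  g  r  q  a  u  s  k  e
  ε  0  1  2  3  4  5  6  7  8  9 10 11 12 13 14 15
  a  1  0  1  2  3  4  5  6  7  8  9 10 11 12 13 14
  v  2  1  0  1  2  3  4  5  6  7  8  9 10 11 12 13
  a  3  2  1  0  1  2  3  4  5  6  7  8  9 10 11 12
  e  4  3  2  1  1  1  2  3  4  5  6  7  8  9 10 11
  j  5  4  3  2  2  2  2  2  3  4  5  6  7  8  9 10
  g  6  5  4  3  3  3  3  3  2  3  4  5  6  7  8  9
  r  7  6  5  4  4  4  4  4  3  2  3  4  5  6  7  8
  q  8  7  6  5  5  5  5  5  4  3  2  3  4  5  6  7
  u  9  8  7  6  6  6  6  6  5  4  3  3  3  4  5  6
  s 10  9  8  7  7  7  7  7  6  5  4  4  4  3  4  5
  k 11 10  9  8  8  8  8  8  7  6  5  5  5  4  3  4
The bottom-right entry gives D[11][15] = 4, so no sequence of fewer than 4 edits works. Backtracking through the table gives one optimal edit sequence (4 edits):
  avaejgrqusk → avanejgrqusk (ins n @4)
  avanejgrqusk → avaneejgrqusk (ins e @5)
  avaneejgrqusk → avaneejgrqausk (ins a @11)
  avaneejgrqausk → avaneejgrqauske (ins e @15)
Edit distance = 4.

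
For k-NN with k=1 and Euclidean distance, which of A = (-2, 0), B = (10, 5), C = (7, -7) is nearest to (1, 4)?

Distances: d(A) = 5, d(B) ≈ 9.0554, d(C) ≈ 12.53. Nearest: A = (-2, 0) with distance 5.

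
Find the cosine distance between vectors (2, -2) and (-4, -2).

With u = (2, -2), v = (-4, -2):
u·v = 2·(-4) + (-2)·(-2) = (-8) + 4 = -4.
|u| = √(2² + (-2)²) = √8, |v| = √((-4)² + (-2)²) = √20, so |u||v| = √(8·20) = √160.
cos θ = (u·v)/(|u||v|) = -4/√160 ≈ -0.3162
Cosine distance = 1 - cos θ ≈ 1 - (-0.3162) = 1.3162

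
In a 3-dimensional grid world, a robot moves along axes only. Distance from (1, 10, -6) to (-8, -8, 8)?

Σ|x_i - y_i| = |1 - (-8)| + |10 - (-8)| + |-6 - 8| = 9 + 18 + 14 = 41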